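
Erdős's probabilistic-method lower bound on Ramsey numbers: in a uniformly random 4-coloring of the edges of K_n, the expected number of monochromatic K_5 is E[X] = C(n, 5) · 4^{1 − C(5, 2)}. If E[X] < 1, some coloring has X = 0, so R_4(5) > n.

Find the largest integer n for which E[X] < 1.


We need C(n, 5) · 4^{1 − 10} < 1, i.e. C(n, 5) < 4^{10 − 1} = 262144.
Check values of n near the boundary:
  n = 32: C(32, 5) = 201376; 201376 < 262144? YES
  n = 33: C(33, 5) = 237336; 237336 < 262144? YES
  n = 34: C(34, 5) = 278256; 278256 < 262144? NO
The largest n with C(n, 5) < 262144 is n = 33 (where E[X] = 29667/32768 ≈ 0.90536). Hence R_4(5) > 33, i.e. R_4(5) ≥ 34.

Largest n = 33; hence R_4(5) > 33.


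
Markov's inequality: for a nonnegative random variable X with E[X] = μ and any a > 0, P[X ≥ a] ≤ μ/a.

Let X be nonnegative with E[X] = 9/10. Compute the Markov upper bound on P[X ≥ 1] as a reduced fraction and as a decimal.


μ = E[X] = 9/10, a = 1.
Markov: P[X ≥ 1] ≤ μ/a = (9/10)/1 = 9/10.
Numerically: ≈ 0.9000.
(Since a = 1 > μ = 0.9000, the bound 9/10 is < 1 and informative.)

P[X ≥ 1] ≤ 9/10 ≈ 0.9000.


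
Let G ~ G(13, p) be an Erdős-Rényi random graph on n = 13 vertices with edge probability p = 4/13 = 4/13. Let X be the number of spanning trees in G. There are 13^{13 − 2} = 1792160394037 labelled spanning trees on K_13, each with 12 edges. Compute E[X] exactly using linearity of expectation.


K_13 has 13^{13 − 2} = 1792160394037 labelled spanning trees.
For each such spanning tree H, let X_H = 1 if all 12 edges of H are present in G. Then P[X_H = 1] = p^{12} = (4/13)^{12} = 16777216/23298085122481.
By linearity of expectation: E[X] = Σ_H E[X_H] = 1792160394037 · p^{12} = 1792160394037 · 16777216/23298085122481 = 16777216/13.
Numerically: E[X] ≈ 1.29056e+06.

E[X] = 1792160394037 · (4/13)^{12} = 16777216/13 ≈ 1.29056e+06.


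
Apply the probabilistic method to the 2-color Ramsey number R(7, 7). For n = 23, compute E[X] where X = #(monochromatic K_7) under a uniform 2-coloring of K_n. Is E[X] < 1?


E[X] = C(23, 7) · 2^{1 − 21} = 245157 · 2^{−20} = 245157/1048576.
As a reduced fraction: E[X] = 245157/1048576 ≈ 0.2338.
Is E[X] < 1? YES.
Since E[X] < 1, there exists a 2-coloring of K_{23} with no monochromatic K_7; hence R(7, 7) > 23.

E[X] = 245157/1048576 ≈ 0.2338; E[X] < 1, so R(7, 7) > 23.


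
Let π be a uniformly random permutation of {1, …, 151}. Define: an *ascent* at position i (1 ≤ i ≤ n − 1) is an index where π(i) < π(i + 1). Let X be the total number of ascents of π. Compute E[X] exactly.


Write X = Σ X_I over i = 1, …, 150, with X_I the indicator of one ascent.
There are 150 indicators.
For each fixed i, the pair (π(i), π(i+1)) is a uniformly random ordered pair of distinct values from {1, …, 151}; by symmetry P[π(i) < π(i+1)] = 1/2.
By linearity: E[X] = 150 · (1/2) = (151 − 1) · (1/2) = 75 ≈ 75.000000.

E[X] = 75 = 75.000000.


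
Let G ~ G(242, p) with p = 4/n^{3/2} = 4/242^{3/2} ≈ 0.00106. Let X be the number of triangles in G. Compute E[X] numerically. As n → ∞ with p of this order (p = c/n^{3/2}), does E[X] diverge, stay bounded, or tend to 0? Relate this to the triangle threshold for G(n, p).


Number of potential triangles: C(242, 3) = 2332880.
Each occurs with probability p³ ≈ (0.00106)³ ≈ 1.19953e-09.
By linearity: E[X] = C(242, 3)·p³ ≈ 2332880 · 1.19953e-09 ≈ 0.003.
Since α = 3/2 > 1, p = c/n^{3/2} = o(1/n) is below the triangle threshold p ~ 1/n. Asymptotically E[X] ~ (c³/6)·n^{3(1−α)} = (4³/6)·n^{-1.5} → 0, so by Markov's inequality G has no triangles w.h.p.

E[X] ≈ 0.003; in regime p = Θ(1/n^{3/2}) E[X] tends to 0 (below the triangle threshold p ~ 1/n).


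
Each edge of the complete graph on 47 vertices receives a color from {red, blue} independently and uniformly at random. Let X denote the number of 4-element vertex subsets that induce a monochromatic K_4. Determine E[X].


Let X = Σ_S X_S over the C(47, 4) = 178365 subsets S of size 4, where X_S = 1 if the K_4 on S is monochromatic.
For a fixed S, the K_4 on S has C(4, 2) = 6 edges. P[all 6 edges red] = (1/2)^6, and likewise for blue, so P[monochromatic] = 2·(1/2)^6 = 2^{1 − 6} = 1/32.
Summing: E[X] = C(47, 4) · 2^{1 − 6} = 178365 · 1/32 = 178365/32.
Numerically: E[X] ≈ 5573.906.

E[X] = C(47,4)·2^(1−C(4,2)) = 178365/32 ≈ 5573.906.


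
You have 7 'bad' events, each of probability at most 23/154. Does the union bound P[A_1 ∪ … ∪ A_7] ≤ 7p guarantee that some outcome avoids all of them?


Union bound: P[∪_{i=1}^{7} A_i] ≤ Σ_i P[A_i] ≤ 7·p = 7·(23/154) = 23/22.
Numerically: 23/22 ≈ 1.0454545.
Is 23/22 < 1? NO.
Since the bound 23/22 is ≥ 1, the union bound is uninformative here; it does NOT by itself certify existence.

7·p = 23/22 ≈ 1.0454545; existence NOT certified by the union bound.


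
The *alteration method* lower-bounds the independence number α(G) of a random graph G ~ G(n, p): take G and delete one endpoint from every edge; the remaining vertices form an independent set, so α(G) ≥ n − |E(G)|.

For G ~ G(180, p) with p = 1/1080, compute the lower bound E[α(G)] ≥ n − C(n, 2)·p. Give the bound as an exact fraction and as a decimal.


E[|E(G)|] = C(180, 2)·p = 16110 · (1/1080) = 179/12.
E[α(G)] ≥ n − E[|E(G)|] = 180 − 179/12 = 1981/12.
Numerically: ≈ 165.0833.
(This is only a lower bound; the true E[α(G)] may be larger.)

E[α(G)] ≥ 1981/12 ≈ 165.0833.


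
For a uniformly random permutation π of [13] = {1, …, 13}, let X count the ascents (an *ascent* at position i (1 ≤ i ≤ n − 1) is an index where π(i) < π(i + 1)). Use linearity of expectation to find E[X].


Write X = Σ X_I over i = 1, …, 12, with X_I the indicator of one ascent.
There are 12 indicators.
For each fixed i, the pair (π(i), π(i+1)) is a uniformly random ordered pair of distinct values from {1, …, 13}; by symmetry P[π(i) < π(i+1)] = 1/2.
By linearity: E[X] = 12 · (1/2) = (13 − 1) · (1/2) = 6 ≈ 6.00000.

E[X] = 6 = 6.00000.


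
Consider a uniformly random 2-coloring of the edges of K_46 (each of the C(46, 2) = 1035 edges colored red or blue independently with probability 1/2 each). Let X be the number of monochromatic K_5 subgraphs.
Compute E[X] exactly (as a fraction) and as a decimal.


Let X = Σ_S X_S over the C(46, 5) = 1370754 subsets S of size 5, where X_S = 1 if the K_5 on S is monochromatic.
For a fixed S, the K_5 on S has C(5, 2) = 10 edges. P[all 10 edges red] = (1/2)^10, and likewise for blue, so P[monochromatic] = 2·(1/2)^10 = 2^{1 − 10} = 1/512.
By linearity of expectation: E[X] = C(46, 5) · 2^{1 − 10} = 1370754 · 1/512 = 685377/256.
Numerically: E[X] ≈ 2677.253906.

E[X] = C(46,5)·2^(1−C(5,2)) = 685377/256 ≈ 2677.253906.


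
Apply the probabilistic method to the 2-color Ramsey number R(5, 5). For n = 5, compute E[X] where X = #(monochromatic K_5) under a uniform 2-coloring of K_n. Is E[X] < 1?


E[X] = C(5, 5) · 2^{1 − 10} = 1 · 2^{−9} = 1/512.
As a reduced fraction: E[X] = 1/512 ≈ 0.0019531.
Is E[X] < 1? YES.
Since E[X] < 1, there exists a 2-coloring of K_{5} with no monochromatic K_5; hence R(5, 5) > 5.

E[X] = 1/512 ≈ 0.0019531; E[X] < 1, so R(5, 5) > 5.


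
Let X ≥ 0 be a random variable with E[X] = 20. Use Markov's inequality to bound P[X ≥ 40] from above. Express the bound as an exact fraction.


μ = E[X] = 20, a = 40.
Markov: P[X ≥ 40] ≤ μ/a = (20)/40 = 1/2.
Numerically: ≈ 0.500000.
(Since a = 40 > μ = 20.000000, the bound 1/2 is < 1 and informative.)

P[X ≥ 40] ≤ 1/2 ≈ 0.500000.


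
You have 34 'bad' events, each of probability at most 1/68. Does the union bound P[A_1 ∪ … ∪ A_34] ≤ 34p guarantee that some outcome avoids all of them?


Union bound: P[∪_{i=1}^{34} A_i] ≤ Σ_i P[A_i] ≤ 34·p = 34·(1/68) = 1/2.
Numerically: 1/2 ≈ 0.50000.
Is 1/2 < 1? YES.
Since P[∪ A_i] ≤ 1/2 < 1, the complement has P[∩ A_i^c] ≥ 1 − 1/2 = 1/2 > 0, so some outcome avoids every A_i.

34·p = 1/2 ≈ 0.50000; existence CERTIFIED by the union bound.


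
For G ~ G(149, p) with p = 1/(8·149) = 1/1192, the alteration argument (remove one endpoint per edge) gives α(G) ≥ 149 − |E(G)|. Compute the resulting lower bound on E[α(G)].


E[|E(G)|] = C(149, 2)·p = 11026 · (1/1192) = 37/4.
E[α(G)] ≥ n − E[|E(G)|] = 149 − 37/4 = 559/4.
Numerically: ≈ 139.750000.
(This is only a lower bound; the true E[α(G)] may be larger.)

E[α(G)] ≥ 559/4 ≈ 139.750000.


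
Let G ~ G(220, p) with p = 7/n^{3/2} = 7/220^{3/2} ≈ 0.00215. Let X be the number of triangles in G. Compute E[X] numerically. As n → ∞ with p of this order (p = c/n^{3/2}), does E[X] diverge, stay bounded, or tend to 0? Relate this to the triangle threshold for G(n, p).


Number of potential triangles: C(220, 3) = 1750540.
Each occurs with probability p³ ≈ (0.00215)³ ≈ 9.87170e-09.
By linearity: E[X] = C(220, 3)·p³ ≈ 1750540 · 9.87170e-09 ≈ 0.017.
Since α = 3/2 > 1, p = c/n^{3/2} = o(1/n) is below the triangle threshold p ~ 1/n. Asymptotically E[X] ~ (c³/6)·n^{3(1−α)} = (7³/6)·n^{-1.5} → 0, so by Markov's inequality G has no triangles w.h.p.

E[X] ≈ 0.017; in regime p = Θ(1/n^{3/2}) E[X] tends to 0 (below the triangle threshold p ~ 1/n).


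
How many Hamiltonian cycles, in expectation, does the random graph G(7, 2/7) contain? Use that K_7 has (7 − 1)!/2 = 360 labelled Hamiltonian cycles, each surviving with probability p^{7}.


K_7 has (7 − 1)!/2 = 360 labelled Hamiltonian cycles.
For each such Hamiltonian cycle H, let X_H = 1 if all 7 edges of H are present in G. Then P[X_H = 1] = p^{7} = (2/7)^{7} = 128/823543.
Summing the indicators: E[X] = Σ_H E[X_H] = 360 · p^{7} = 360 · 128/823543 = 46080/823543.
Numerically: E[X] ≈ 0.05595.

E[X] = 360 · (2/7)^{7} = 46080/823543 ≈ 0.05595.


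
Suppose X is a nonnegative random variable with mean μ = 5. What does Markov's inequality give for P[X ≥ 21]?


μ = E[X] = 5, a = 21.
Markov: P[X ≥ 21] ≤ μ/a = (5)/21 = 5/21.
Numerically: ≈ 0.23810.
(Since a = 21 > μ = 5.00000, the bound 5/21 is < 1 and informative.)

P[X ≥ 21] ≤ 5/21 ≈ 0.23810.


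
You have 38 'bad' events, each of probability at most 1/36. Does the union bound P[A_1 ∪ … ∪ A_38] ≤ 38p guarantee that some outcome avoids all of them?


Union bound: P[∪_{i=1}^{38} A_i] ≤ Σ_i P[A_i] ≤ 38·p = 38·(1/36) = 19/18.
Numerically: 19/18 ≈ 1.055556.
Is 19/18 < 1? NO.
Since the bound 19/18 is ≥ 1, the union bound is uninformative here; it does NOT by itself certify existence.

38·p = 19/18 ≈ 1.055556; existence NOT certified by the union bound.


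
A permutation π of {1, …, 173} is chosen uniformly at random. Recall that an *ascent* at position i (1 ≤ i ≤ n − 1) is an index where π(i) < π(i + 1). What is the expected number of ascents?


Write X = Σ X_I over i = 1, …, 172, with X_I the indicator of one ascent.
There are 172 indicators.
For each fixed i, the pair (π(i), π(i+1)) is a uniformly random ordered pair of distinct values from {1, …, 173}; by symmetry P[π(i) < π(i+1)] = 1/2.
By linearity: E[X] = 172 · (1/2) = (173 − 1) · (1/2) = 86 ≈ 86.000000.

E[X] = 86 = 86.000000.


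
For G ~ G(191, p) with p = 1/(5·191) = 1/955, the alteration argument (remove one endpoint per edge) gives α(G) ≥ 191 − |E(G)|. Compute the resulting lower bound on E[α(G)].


E[|E(G)|] = C(191, 2)·p = 18145 · (1/955) = 19.
E[α(G)] ≥ n − E[|E(G)|] = 191 − 19 = 172.
Numerically: ≈ 172.000000.
(This is only a lower bound; the true E[α(G)] may be larger.)

E[α(G)] ≥ 172 ≈ 172.000000.


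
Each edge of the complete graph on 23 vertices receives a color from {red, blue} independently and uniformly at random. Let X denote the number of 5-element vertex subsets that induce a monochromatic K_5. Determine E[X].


Let X = Σ_S X_S over the C(23, 5) = 33649 subsets S of size 5, where X_S = 1 if the K_5 on S is monochromatic.
For a fixed S, the K_5 on S has C(5, 2) = 10 edges. P[all 10 edges red] = (1/2)^10, and likewise for blue, so P[monochromatic] = 2·(1/2)^10 = 2^{1 − 10} = 1/512.
By linearity: E[X] = C(23, 5) · 2^{1 − 10} = 33649 · 1/512 = 33649/512.
Numerically: E[X] ≈ 65.72070.

E[X] = C(23,5)·2^(1−C(5,2)) = 33649/512 ≈ 65.72070.


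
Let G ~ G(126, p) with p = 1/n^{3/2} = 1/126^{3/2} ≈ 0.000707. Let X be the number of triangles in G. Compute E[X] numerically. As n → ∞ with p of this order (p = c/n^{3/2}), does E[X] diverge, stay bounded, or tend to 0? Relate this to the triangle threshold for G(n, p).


Number of potential triangles: C(126, 3) = 325500.
Each occurs with probability p³ ≈ (0.000707)³ ≈ 3.534537e-10.
By linearity: E[X] = C(126, 3)·p³ ≈ 325500 · 3.534537e-10 ≈ 0.0001.
Since α = 3/2 > 1, p = c/n^{3/2} = o(1/n) is below the triangle threshold p ~ 1/n. Asymptotically E[X] ~ (c³/6)·n^{3(1−α)} = (1³/6)·n^{-1.5} → 0, so by Markov's inequality G has no triangles w.h.p.

E[X] ≈ 0.0001; in regime p = Θ(1/n^{3/2}) E[X] tends to 0 (below the triangle threshold p ~ 1/n).


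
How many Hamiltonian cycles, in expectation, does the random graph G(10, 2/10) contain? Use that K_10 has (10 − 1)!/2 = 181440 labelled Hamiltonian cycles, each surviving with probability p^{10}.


K_10 has (10 − 1)!/2 = 181440 labelled Hamiltonian cycles.
For each such Hamiltonian cycle H, let X_H = 1 if all 10 edges of H are present in G. Then P[X_H = 1] = p^{10} = (1/5)^{10} = 1/9765625.
By linearity: E[X] = Σ_H E[X_H] = 181440 · p^{10} = 181440 · 1/9765625 = 36288/1953125.
Numerically: E[X] ≈ 0.018579.

E[X] = 181440 · (1/5)^{10} = 36288/1953125 ≈ 0.018579.


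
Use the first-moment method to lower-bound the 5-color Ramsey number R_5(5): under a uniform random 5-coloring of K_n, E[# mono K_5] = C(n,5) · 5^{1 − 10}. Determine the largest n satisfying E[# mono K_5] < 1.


We need C(n, 5) · 5^{1 − 10} < 1, i.e. C(n, 5) < 5^{10 − 1} = 1953125.
Check values of n near the boundary:
  n = 46: C(46, 5) = 1370754; 1370754 < 1953125? YES
  n = 47: C(47, 5) = 1533939; 1533939 < 1953125? YES
  n = 48: C(48, 5) = 1712304; 1712304 < 1953125? YES
  n = 49: C(49, 5) = 1906884; 1906884 < 1953125? YES
  n = 50: C(50, 5) = 2118760; 2118760 < 1953125? NO
The largest n with C(n, 5) < 1953125 is n = 49 (where E[X] = 1906884/1953125 ≈ 0.976325). Hence R_5(5) > 49, i.e. R_5(5) ≥ 50.

Largest n = 49; hence R_5(5) > 49.


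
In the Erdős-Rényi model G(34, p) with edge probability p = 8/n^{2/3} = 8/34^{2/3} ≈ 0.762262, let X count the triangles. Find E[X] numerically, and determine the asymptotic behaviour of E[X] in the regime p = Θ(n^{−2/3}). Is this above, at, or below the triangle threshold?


Number of potential triangles: C(34, 3) = 5984.
Each occurs with probability p³ ≈ (0.762262)³ ≈ 4.42906574e-01.
By linearity: E[X] = C(34, 3)·p³ ≈ 5984 · 4.42906574e-01 ≈ 2650.352941.
Since α = 2/3 < 1, p = c/n^{2/3} ≫ 1/n is above the triangle threshold p ~ 1/n. Asymptotically E[X] ~ (c³/6)·n^{3(1−α)} = (8³/6)·n^{1} → ∞; triangles are abundant w.h.p.

E[X] ≈ 2650.352941; in regime p = Θ(1/n^{2/3}) E[X] diverges (above the triangle threshold p ~ 1/n).


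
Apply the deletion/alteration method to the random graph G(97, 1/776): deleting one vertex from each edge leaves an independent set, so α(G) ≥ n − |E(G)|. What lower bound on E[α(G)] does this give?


E[|E(G)|] = C(97, 2)·p = 4656 · (1/776) = 6.
E[α(G)] ≥ n − E[|E(G)|] = 97 − 6 = 91.
Numerically: ≈ 91.000.
(This is only a lower bound; the true E[α(G)] may be larger.)

E[α(G)] ≥ 91 ≈ 91.000.


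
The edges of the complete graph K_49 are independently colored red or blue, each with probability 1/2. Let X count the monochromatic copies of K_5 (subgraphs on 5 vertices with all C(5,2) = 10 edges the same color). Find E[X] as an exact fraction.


Let X = Σ_S X_S over the C(49, 5) = 1906884 subsets S of size 5, where X_S = 1 if the K_5 on S is monochromatic.
For a fixed S, the K_5 on S has C(5, 2) = 10 edges. P[all 10 edges red] = (1/2)^10, and likewise for blue, so P[monochromatic] = 2·(1/2)^10 = 2^{1 − 10} = 1/512.
By linearity of expectation: E[X] = C(49, 5) · 2^{1 − 10} = 1906884 · 1/512 = 476721/128.
Numerically: E[X] ≈ 3724.3828.

E[X] = C(49,5)·2^(1−C(5,2)) = 476721/128 ≈ 3724.3828.


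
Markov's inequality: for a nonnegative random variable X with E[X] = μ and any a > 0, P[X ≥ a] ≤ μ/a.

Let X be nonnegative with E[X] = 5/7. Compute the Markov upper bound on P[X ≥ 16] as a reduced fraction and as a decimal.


μ = E[X] = 5/7, a = 16.
Markov: P[X ≥ 16] ≤ μ/a = (5/7)/16 = 5/112.
Numerically: ≈ 0.0446.
(Since a = 16 > μ = 0.7143, the bound 5/112 is < 1 and informative.)

P[X ≥ 16] ≤ 5/112 ≈ 0.0446.


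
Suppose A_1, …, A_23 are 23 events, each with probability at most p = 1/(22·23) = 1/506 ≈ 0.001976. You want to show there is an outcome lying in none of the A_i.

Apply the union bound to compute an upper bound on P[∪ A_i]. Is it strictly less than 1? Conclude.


Union bound: P[∪_{i=1}^{23} A_i] ≤ Σ_i P[A_i] ≤ 23·p = 23·(1/506) = 1/22.
Numerically: 1/22 ≈ 0.045455.
Is 1/22 < 1? YES.
Since P[∪ A_i] ≤ 1/22 < 1, the complement has P[∩ A_i^c] ≥ 1 − 1/22 = 21/22 > 0, so some outcome avoids every A_i.

23·p = 1/22 ≈ 0.045455; existence CERTIFIED by the union bound.


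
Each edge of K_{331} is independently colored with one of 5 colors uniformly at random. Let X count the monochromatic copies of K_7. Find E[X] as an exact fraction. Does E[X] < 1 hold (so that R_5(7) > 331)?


E[X] = C(331, 7) · 5^{1 − 21} = 81027017349850 · 5^{−20} = 81027017349850/95367431640625.
As a reduced fraction: E[X] = 3241080693994/3814697265625 ≈ 0.84963.
Is E[X] < 1? YES.
Since E[X] < 1, there exists a 5-coloring of K_{331} with no monochromatic K_7; hence R_5(7) > 331.

E[X] = 3241080693994/3814697265625 ≈ 0.84963; E[X] < 1, so R_5(7) > 331.


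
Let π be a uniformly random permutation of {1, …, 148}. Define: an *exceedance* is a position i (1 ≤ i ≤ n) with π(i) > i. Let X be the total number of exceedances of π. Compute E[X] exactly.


Write X = Σ_{i=1}^{148} X_i, where X_i = 1_{π(i) > i}.
For each fixed i, π(i) is uniform over {1, …, 148} (marginal of a uniform permutation), so P[π(i) > i] = (n − i)/n. Summing: Σ_{i=1}^{148} (n − i)/n = (0 + 1 + … + 147)/148 = 148(148 − 1)/(2·148) = (148 − 1)/2.
Hence E[X] = Σ_{i=1}^{148} (148 − i)/148 = 147/2 ≈ 73.5000.

E[X] = 147/2 = 73.5000.


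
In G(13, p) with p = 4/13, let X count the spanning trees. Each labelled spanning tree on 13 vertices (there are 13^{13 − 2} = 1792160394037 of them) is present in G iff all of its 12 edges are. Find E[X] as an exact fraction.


K_13 has 13^{13 − 2} = 1792160394037 labelled spanning trees.
For each such spanning tree H, let X_H = 1 if all 12 edges of H are present in G. Then P[X_H = 1] = p^{12} = (4/13)^{12} = 16777216/23298085122481.
Summing the indicators: E[X] = Σ_H E[X_H] = 1792160394037 · p^{12} = 1792160394037 · 16777216/23298085122481 = 16777216/13.
Numerically: E[X] ≈ 1.29e+06.

E[X] = 1792160394037 · (4/13)^{12} = 16777216/13 ≈ 1.29e+06.


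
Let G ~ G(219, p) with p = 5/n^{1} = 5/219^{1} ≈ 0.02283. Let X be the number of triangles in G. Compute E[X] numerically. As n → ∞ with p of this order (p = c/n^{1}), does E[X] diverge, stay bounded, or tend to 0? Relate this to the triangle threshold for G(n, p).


Number of potential triangles: C(219, 3) = 1726669.
Each occurs with probability p³ ≈ (0.02283)³ ≈ 1.190084e-05.
By linearity: E[X] = C(219, 3)·p³ ≈ 1726669 · 1.190084e-05 ≈ 20.5488.
Here α = 1, so p = 5/n is exactly at the triangle threshold p ~ 1/n. Asymptotically E[X] → c³/6 = 5³/6 = 125/6 ≈ 20.8333, a bounded constant. In this regime the triangle count is asymptotically Poisson(c³/6).

E[X] ≈ 20.5488; in regime p = Θ(1/n^{1}) E[X] stays bounded (at the triangle threshold p ~ 1/n).


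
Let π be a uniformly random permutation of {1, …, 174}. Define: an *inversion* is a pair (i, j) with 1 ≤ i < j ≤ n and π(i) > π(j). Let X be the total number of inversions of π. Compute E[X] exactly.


Write X = Σ X_I over the C(174, 2) = 15051 pairs i < j, with X_I the indicator of one inversion.
There are 15051 indicators.
For each fixed pair i < j, the values π(i) and π(j) are two distinct elements of {1, …, 174} in uniformly random order; by symmetry P[π(i) > π(j)] = 1/2.
By linearity: E[X] = 15051 · (1/2) = C(174, 2) · (1/2) = 15051/2 = 15051/2 ≈ 7525.500000.

E[X] = 15051/2 = 7525.500000.


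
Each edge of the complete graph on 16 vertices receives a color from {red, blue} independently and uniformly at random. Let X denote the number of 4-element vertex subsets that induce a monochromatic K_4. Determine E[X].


Let X = Σ_S X_S over the C(16, 4) = 1820 subsets S of size 4, where X_S = 1 if the K_4 on S is monochromatic.
For a fixed S, the K_4 on S has C(4, 2) = 6 edges. P[all 6 edges red] = (1/2)^6, and likewise for blue, so P[monochromatic] = 2·(1/2)^6 = 2^{1 − 6} = 1/32.
By linearity of expectation: E[X] = C(16, 4) · 2^{1 − 6} = 1820 · 1/32 = 455/8.
Numerically: E[X] ≈ 56.87500.

E[X] = C(16,4)·2^(1−C(4,2)) = 455/8 ≈ 56.87500.


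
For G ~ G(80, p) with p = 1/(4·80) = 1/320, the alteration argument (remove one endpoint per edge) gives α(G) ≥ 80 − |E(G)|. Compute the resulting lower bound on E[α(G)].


E[|E(G)|] = C(80, 2)·p = 3160 · (1/320) = 79/8.
E[α(G)] ≥ n − E[|E(G)|] = 80 − 79/8 = 561/8.
Numerically: ≈ 70.1250.
(This is only a lower bound; the true E[α(G)] may be larger.)

E[α(G)] ≥ 561/8 ≈ 70.1250.


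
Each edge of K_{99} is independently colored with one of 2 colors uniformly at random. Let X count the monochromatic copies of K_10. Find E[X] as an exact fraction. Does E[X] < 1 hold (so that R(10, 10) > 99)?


E[X] = C(99, 10) · 2^{1 − 45} = 15579278510796 · 2^{−44} = 15579278510796/17592186044416.
As a reduced fraction: E[X] = 3894819627699/4398046511104 ≈ 0.886.
Is E[X] < 1? YES.
Since E[X] < 1, there exists a 2-coloring of K_{99} with no monochromatic K_10; hence R(10, 10) > 99.

E[X] = 3894819627699/4398046511104 ≈ 0.886; E[X] < 1, so R(10, 10) > 99.


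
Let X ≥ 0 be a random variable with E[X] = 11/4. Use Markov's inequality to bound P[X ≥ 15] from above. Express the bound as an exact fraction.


μ = E[X] = 11/4, a = 15.
Markov: P[X ≥ 15] ≤ μ/a = (11/4)/15 = 11/60.
Numerically: ≈ 0.183333.
(Since a = 15 > μ = 2.750000, the bound 11/60 is < 1 and informative.)

P[X ≥ 15] ≤ 11/60 ≈ 0.183333.


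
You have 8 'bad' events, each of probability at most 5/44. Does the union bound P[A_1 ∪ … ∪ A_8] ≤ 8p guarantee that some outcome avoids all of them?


Union bound: P[∪_{i=1}^{8} A_i] ≤ Σ_i P[A_i] ≤ 8·p = 8·(5/44) = 10/11.
Numerically: 10/11 ≈ 0.909091.
Is 10/11 < 1? YES.
Since P[∪ A_i] ≤ 10/11 < 1, the complement has P[∩ A_i^c] ≥ 1 − 10/11 = 1/11 > 0, so some outcome avoids every A_i.

8·p = 10/11 ≈ 0.909091; existence CERTIFIED by the union bound.


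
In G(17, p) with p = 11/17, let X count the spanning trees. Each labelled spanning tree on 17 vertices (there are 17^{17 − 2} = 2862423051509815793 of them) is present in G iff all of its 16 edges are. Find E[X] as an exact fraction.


K_17 has 17^{17 − 2} = 2862423051509815793 labelled spanning trees.
For each such spanning tree H, let X_H = 1 if all 16 edges of H are present in G. Then P[X_H = 1] = p^{16} = (11/17)^{16} = 45949729863572161/48661191875666868481.
By linearity: E[X] = Σ_H E[X_H] = 2862423051509815793 · p^{16} = 2862423051509815793 · 45949729863572161/48661191875666868481 = 45949729863572161/17.
Numerically: E[X] ≈ 2.7e+15.

E[X] = 2862423051509815793 · (11/17)^{16} = 45949729863572161/17 ≈ 2.7e+15.


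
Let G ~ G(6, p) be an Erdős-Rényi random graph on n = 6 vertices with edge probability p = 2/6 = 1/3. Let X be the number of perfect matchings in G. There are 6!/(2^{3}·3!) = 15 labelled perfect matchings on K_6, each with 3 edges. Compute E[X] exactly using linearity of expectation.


K_6 has 6!/(2^{3}·3!) = 15 labelled perfect matchings.
For each such perfect matching H, let X_H = 1 if all 3 edges of H are present in G. Then P[X_H = 1] = p^{3} = (1/3)^{3} = 1/27.
By linearity: E[X] = Σ_H E[X_H] = 15 · p^{3} = 15 · 1/27 = 5/9.
Numerically: E[X] ≈ 0.5556.

E[X] = 15 · (1/3)^{3} = 5/9 ≈ 0.5556.


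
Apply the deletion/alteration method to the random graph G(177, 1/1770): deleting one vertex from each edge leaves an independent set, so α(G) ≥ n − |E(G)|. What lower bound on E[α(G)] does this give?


E[|E(G)|] = C(177, 2)·p = 15576 · (1/1770) = 44/5.
E[α(G)] ≥ n − E[|E(G)|] = 177 − 44/5 = 841/5.
Numerically: ≈ 168.20000.
(This is only a lower bound; the true E[α(G)] may be larger.)

E[α(G)] ≥ 841/5 ≈ 168.20000.


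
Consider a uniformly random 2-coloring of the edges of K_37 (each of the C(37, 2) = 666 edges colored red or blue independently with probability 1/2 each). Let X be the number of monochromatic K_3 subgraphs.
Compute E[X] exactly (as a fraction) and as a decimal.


Let X = Σ_S X_S over the C(37, 3) = 7770 subsets S of size 3, where X_S = 1 if the K_3 on S is monochromatic.
For a fixed S, the K_3 on S has C(3, 2) = 3 edges. P[all 3 edges red] = (1/2)^3, and likewise for blue, so P[monochromatic] = 2·(1/2)^3 = 2^{1 − 3} = 1/4.
By linearity: E[X] = C(37, 3) · 2^{1 − 3} = 7770 · 1/4 = 3885/2.
Numerically: E[X] ≈ 1942.50000.

E[X] = C(37,3)·2^(1−C(3,2)) = 3885/2 ≈ 1942.50000.


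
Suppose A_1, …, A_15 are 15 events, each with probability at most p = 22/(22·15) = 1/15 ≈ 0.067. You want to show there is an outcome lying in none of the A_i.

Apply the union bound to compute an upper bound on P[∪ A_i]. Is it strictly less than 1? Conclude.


Union bound: P[∪_{i=1}^{15} A_i] ≤ Σ_i P[A_i] ≤ 15·p = 15·(1/15) = 1.
Numerically: 1 ≈ 1.000.
Is 1 < 1? NO.
Since the bound 1 is ≥ 1, the union bound is uninformative here; it does NOT by itself certify existence.

15·p = 1 ≈ 1.000; existence NOT certified by the union bound.


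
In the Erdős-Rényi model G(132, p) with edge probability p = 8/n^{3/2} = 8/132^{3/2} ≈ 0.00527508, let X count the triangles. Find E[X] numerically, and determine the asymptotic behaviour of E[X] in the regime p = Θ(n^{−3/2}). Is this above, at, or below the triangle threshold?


Number of potential triangles: C(132, 3) = 374660.
Each occurs with probability p³ ≈ (0.00527508)³ ≈ 1.46786890e-07.
By linearity: E[X] = C(132, 3)·p³ ≈ 374660 · 1.46786890e-07 ≈ 0.054995.
Since α = 3/2 > 1, p = c/n^{3/2} = o(1/n) is below the triangle threshold p ~ 1/n. Asymptotically E[X] ~ (c³/6)·n^{3(1−α)} = (8³/6)·n^{-1.5} → 0, so by Markov's inequality G has no triangles w.h.p.

E[X] ≈ 0.054995; in regime p = Θ(1/n^{3/2}) E[X] tends to 0 (below the triangle threshold p ~ 1/n).


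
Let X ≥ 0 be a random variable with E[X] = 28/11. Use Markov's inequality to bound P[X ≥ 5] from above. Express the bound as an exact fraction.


μ = E[X] = 28/11, a = 5.
Markov: P[X ≥ 5] ≤ μ/a = (28/11)/5 = 28/55.
Numerically: ≈ 0.50909.
(Since a = 5 > μ = 2.54545, the bound 28/55 is < 1 and informative.)

P[X ≥ 5] ≤ 28/55 ≈ 0.50909.


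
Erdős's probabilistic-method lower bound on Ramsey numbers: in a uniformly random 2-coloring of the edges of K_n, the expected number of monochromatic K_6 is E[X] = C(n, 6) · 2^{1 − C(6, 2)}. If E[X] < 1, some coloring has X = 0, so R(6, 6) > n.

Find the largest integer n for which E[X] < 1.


We need C(n, 6) · 2^{1 − 15} < 1, i.e. C(n, 6) < 2^{15 − 1} = 16384.
Check values of n near the boundary:
  n = 16: C(16, 6) = 8008; 8008 < 16384? YES
  n = 17: C(17, 6) = 12376; 12376 < 16384? YES
  n = 18: C(18, 6) = 18564; 18564 < 16384? NO
  n = 19: C(19, 6) = 27132; 27132 < 16384? NO
  n = 20: C(20, 6) = 38760; 38760 < 16384? NO
The largest n with C(n, 6) < 16384 is n = 17 (where E[X] = 1547/2048 ≈ 0.7553711). Hence R(6, 6) > 17, i.e. R(6, 6) ≥ 18.

Largest n = 17; hence R(6, 6) > 17.


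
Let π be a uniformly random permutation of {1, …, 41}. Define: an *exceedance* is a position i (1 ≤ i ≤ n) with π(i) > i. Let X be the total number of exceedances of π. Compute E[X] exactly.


Write X = Σ_{i=1}^{41} X_i, where X_i = 1_{π(i) > i}.
For each fixed i, π(i) is uniform over {1, …, 41} (marginal of a uniform permutation), so P[π(i) > i] = (n − i)/n. Summing: Σ_{i=1}^{41} (n − i)/n = (0 + 1 + … + 40)/41 = 41(41 − 1)/(2·41) = (41 − 1)/2.
Hence E[X] = Σ_{i=1}^{41} (41 − i)/41 = 20 ≈ 20.000.

E[X] = 20 = 20.000.


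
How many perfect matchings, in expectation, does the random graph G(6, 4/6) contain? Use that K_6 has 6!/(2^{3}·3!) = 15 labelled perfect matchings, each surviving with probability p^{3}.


K_6 has 6!/(2^{3}·3!) = 15 labelled perfect matchings.
For each such perfect matching H, let X_H = 1 if all 3 edges of H are present in G. Then P[X_H = 1] = p^{3} = (2/3)^{3} = 8/27.
By linearity: E[X] = Σ_H E[X_H] = 15 · p^{3} = 15 · 8/27 = 40/9.
Numerically: E[X] ≈ 4.444.

E[X] = 15 · (2/3)^{3} = 40/9 ≈ 4.444.


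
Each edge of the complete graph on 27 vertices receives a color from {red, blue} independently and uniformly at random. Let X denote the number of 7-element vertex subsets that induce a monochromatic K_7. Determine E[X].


Let X = Σ_S X_S over the C(27, 7) = 888030 subsets S of size 7, where X_S = 1 if the K_7 on S is monochromatic.
For a fixed S, the K_7 on S has C(7, 2) = 21 edges. P[all 21 edges red] = (1/2)^21, and likewise for blue, so P[monochromatic] = 2·(1/2)^21 = 2^{1 − 21} = 1/1048576.
By linearity: E[X] = C(27, 7) · 2^{1 − 21} = 888030 · 1/1048576 = 444015/524288.
Numerically: E[X] ≈ 0.84689.

E[X] = C(27,7)·2^(1−C(7,2)) = 444015/524288 ≈ 0.84689.


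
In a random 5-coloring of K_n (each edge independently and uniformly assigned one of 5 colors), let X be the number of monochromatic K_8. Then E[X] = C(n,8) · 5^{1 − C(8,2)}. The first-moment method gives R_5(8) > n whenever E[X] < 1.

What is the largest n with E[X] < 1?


We need C(n, 8) · 5^{1 − 28} < 1, i.e. C(n, 8) < 5^{28 − 1} = 7450580596923828125.
Check values of n near the boundary:
  n = 861: C(861, 8) = 7250034996615275865; 7250034996615275865 < 7450580596923828125? YES
  n = 862: C(862, 8) = 7317951015318931845; 7317951015318931845 < 7450580596923828125? YES
  n = 863: C(863, 8) = 7386423071602617757; 7386423071602617757 < 7450580596923828125? YES
  n = 864: C(864, 8) = 7455455062926006708; 7455455062926006708 < 7450580596923828125? NO
  n = 865: C(865, 8) = 7525050909487743060; 7525050909487743060 < 7450580596923828125? NO
The largest n with C(n, 8) < 7450580596923828125 is n = 863 (where E[X] = 7386423071602617757/7450580596923828125 ≈ 0.9914). Hence R_5(8) > 863, i.e. R_5(8) ≥ 864.

Largest n = 863; hence R_5(8) > 863.


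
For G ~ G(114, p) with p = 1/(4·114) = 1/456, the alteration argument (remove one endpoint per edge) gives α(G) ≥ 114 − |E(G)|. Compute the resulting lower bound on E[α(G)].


E[|E(G)|] = C(114, 2)·p = 6441 · (1/456) = 113/8.
E[α(G)] ≥ n − E[|E(G)|] = 114 − 113/8 = 799/8.
Numerically: ≈ 99.875000.
(This is only a lower bound; the true E[α(G)] may be larger.)

E[α(G)] ≥ 799/8 ≈ 99.875000.


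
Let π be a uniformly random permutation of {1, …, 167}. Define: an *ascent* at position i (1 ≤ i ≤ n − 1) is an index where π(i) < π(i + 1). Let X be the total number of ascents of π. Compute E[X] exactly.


Write X = Σ X_I over i = 1, …, 166, with X_I the indicator of one ascent.
There are 166 indicators.
For each fixed i, the pair (π(i), π(i+1)) is a uniformly random ordered pair of distinct values from {1, …, 167}; by symmetry P[π(i) < π(i+1)] = 1/2.
By linearity: E[X] = 166 · (1/2) = (167 − 1) · (1/2) = 83 ≈ 83.00000.

E[X] = 83 = 83.00000.


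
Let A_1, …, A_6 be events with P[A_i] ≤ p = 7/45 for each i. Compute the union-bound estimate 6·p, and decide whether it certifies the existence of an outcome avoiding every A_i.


Union bound: P[∪_{i=1}^{6} A_i] ≤ Σ_i P[A_i] ≤ 6·p = 6·(7/45) = 14/15.
Numerically: 14/15 ≈ 0.9333333.
Is 14/15 < 1? YES.
Since P[∪ A_i] ≤ 14/15 < 1, the complement has P[∩ A_i^c] ≥ 1 − 14/15 = 1/15 > 0, so some outcome avoids every A_i.

6·p = 14/15 ≈ 0.9333333; existence CERTIFIED by the union bound.


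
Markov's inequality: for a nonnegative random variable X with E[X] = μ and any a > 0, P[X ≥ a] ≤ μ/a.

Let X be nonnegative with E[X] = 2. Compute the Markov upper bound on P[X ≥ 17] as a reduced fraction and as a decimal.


μ = E[X] = 2, a = 17.
Markov: P[X ≥ 17] ≤ μ/a = (2)/17 = 2/17.
Numerically: ≈ 0.1176.
(Since a = 17 > μ = 2.0000, the bound 2/17 is < 1 and informative.)

P[X ≥ 17] ≤ 2/17 ≈ 0.1176.


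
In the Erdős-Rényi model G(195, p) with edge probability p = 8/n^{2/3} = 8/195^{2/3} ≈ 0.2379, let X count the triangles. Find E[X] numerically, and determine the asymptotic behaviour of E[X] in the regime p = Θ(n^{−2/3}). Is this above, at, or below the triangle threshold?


Number of potential triangles: C(195, 3) = 1216865.
Each occurs with probability p³ ≈ (0.2379)³ ≈ 1.3464826e-02.
By linearity: E[X] = C(195, 3)·p³ ≈ 1216865 · 1.3464826e-02 ≈ 16384.87521.
Since α = 2/3 < 1, p = c/n^{2/3} ≫ 1/n is above the triangle threshold p ~ 1/n. Asymptotically E[X] ~ (c³/6)·n^{3(1−α)} = (8³/6)·n^{1} → ∞; triangles are abundant w.h.p.

E[X] ≈ 16384.87521; in regime p = Θ(1/n^{2/3}) E[X] diverges (above the triangle threshold p ~ 1/n).


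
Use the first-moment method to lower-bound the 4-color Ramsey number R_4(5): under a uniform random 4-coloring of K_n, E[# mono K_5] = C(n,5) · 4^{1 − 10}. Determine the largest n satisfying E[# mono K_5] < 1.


We need C(n, 5) · 4^{1 − 10} < 1, i.e. C(n, 5) < 4^{10 − 1} = 262144.
Check values of n near the boundary:
  n = 29: C(29, 5) = 118755; 118755 < 262144? YES
  n = 30: C(30, 5) = 142506; 142506 < 262144? YES
  n = 31: C(31, 5) = 169911; 169911 < 262144? YES
  n = 32: C(32, 5) = 201376; 201376 < 262144? YES
  n = 33: C(33, 5) = 237336; 237336 < 262144? YES
  n = 34: C(34, 5) = 278256; 278256 < 262144? NO
  n = 35: C(35, 5) = 324632; 324632 < 262144? NO
  n = 36: C(36, 5) = 376992; 376992 < 262144? NO
The largest n with C(n, 5) < 262144 is n = 33 (where E[X] = 29667/32768 ≈ 0.905365). Hence R_4(5) > 33, i.e. R_4(5) ≥ 34.

Largest n = 33; hence R_4(5) > 33.


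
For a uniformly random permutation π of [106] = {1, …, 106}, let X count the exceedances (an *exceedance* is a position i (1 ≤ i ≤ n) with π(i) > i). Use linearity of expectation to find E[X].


Write X = Σ_{i=1}^{106} X_i, where X_i = 1_{π(i) > i}.
For each fixed i, π(i) is uniform over {1, …, 106} (marginal of a uniform permutation), so P[π(i) > i] = (n − i)/n. Summing: Σ_{i=1}^{106} (n − i)/n = (0 + 1 + … + 105)/106 = 106(106 − 1)/(2·106) = (106 − 1)/2.
Hence E[X] = Σ_{i=1}^{106} (106 − i)/106 = 105/2 ≈ 52.5000.

E[X] = 105/2 = 52.5000.


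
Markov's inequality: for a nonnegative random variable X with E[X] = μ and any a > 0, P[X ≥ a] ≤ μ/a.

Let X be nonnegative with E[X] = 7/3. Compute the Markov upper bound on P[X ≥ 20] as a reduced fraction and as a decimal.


μ = E[X] = 7/3, a = 20.
Markov: P[X ≥ 20] ≤ μ/a = (7/3)/20 = 7/60.
Numerically: ≈ 0.116667.
(Since a = 20 > μ = 2.333333, the bound 7/60 is < 1 and informative.)

P[X ≥ 20] ≤ 7/60 ≈ 0.116667.


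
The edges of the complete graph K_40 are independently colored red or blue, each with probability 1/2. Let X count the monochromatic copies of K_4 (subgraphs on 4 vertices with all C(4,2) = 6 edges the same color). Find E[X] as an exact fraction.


Let X = Σ_S X_S over the C(40, 4) = 91390 subsets S of size 4, where X_S = 1 if the K_4 on S is monochromatic.
For a fixed S, the K_4 on S has C(4, 2) = 6 edges. P[all 6 edges red] = (1/2)^6, and likewise for blue, so P[monochromatic] = 2·(1/2)^6 = 2^{1 − 6} = 1/32.
Summing: E[X] = C(40, 4) · 2^{1 − 6} = 91390 · 1/32 = 45695/16.
Numerically: E[X] ≈ 2855.938.

E[X] = C(40,4)·2^(1−C(4,2)) = 45695/16 ≈ 2855.938.


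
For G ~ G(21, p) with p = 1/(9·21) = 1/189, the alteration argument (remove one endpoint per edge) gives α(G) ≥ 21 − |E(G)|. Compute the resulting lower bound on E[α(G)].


E[|E(G)|] = C(21, 2)·p = 210 · (1/189) = 10/9.
E[α(G)] ≥ n − E[|E(G)|] = 21 − 10/9 = 179/9.
Numerically: ≈ 19.88889.
(This is only a lower bound; the true E[α(G)] may be larger.)

E[α(G)] ≥ 179/9 ≈ 19.88889.


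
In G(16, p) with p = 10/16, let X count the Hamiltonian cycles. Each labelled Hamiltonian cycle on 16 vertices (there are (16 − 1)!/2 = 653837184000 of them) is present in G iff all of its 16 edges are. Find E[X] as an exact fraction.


K_16 has (16 − 1)!/2 = 653837184000 labelled Hamiltonian cycles.
For each such Hamiltonian cycle H, let X_H = 1 if all 16 edges of H are present in G. Then P[X_H = 1] = p^{16} = (5/8)^{16} = 152587890625/281474976710656.
By linearity of expectation: E[X] = Σ_H E[X_H] = 653837184000 · p^{16} = 653837184000 · 152587890625/281474976710656 = 97429332733154296875/274877906944.
Numerically: E[X] ≈ 3.5445e+08.

E[X] = 653837184000 · (5/8)^{16} = 97429332733154296875/274877906944 ≈ 3.5445e+08.


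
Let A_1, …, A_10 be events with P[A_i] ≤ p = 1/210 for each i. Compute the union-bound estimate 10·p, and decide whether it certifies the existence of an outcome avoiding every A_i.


Union bound: P[∪_{i=1}^{10} A_i] ≤ Σ_i P[A_i] ≤ 10·p = 10·(1/210) = 1/21.
Numerically: 1/21 ≈ 0.0476.
Is 1/21 < 1? YES.
Since P[∪ A_i] ≤ 1/21 < 1, the complement has P[∩ A_i^c] ≥ 1 − 1/21 = 20/21 > 0, so some outcome avoids every A_i.

10·p = 1/21 ≈ 0.0476; existence CERTIFIED by the union bound.


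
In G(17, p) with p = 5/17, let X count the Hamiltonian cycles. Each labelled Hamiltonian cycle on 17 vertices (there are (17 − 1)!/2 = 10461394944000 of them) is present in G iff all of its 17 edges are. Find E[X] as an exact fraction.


K_17 has (17 − 1)!/2 = 10461394944000 labelled Hamiltonian cycles.
For each such Hamiltonian cycle H, let X_H = 1 if all 17 edges of H are present in G. Then P[X_H = 1] = p^{17} = (5/17)^{17} = 762939453125/827240261886336764177.
By linearity: E[X] = Σ_H E[X_H] = 10461394944000 · p^{17} = 10461394944000 · 762939453125/827240261886336764177 = 7981410937500000000000000/827240261886336764177.
Numerically: E[X] ≈ 9.65e+03.

E[X] = 10461394944000 · (5/17)^{17} = 7981410937500000000000000/827240261886336764177 ≈ 9.65e+03.


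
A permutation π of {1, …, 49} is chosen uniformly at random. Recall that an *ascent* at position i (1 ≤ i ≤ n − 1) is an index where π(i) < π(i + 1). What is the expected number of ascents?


Write X = Σ X_I over i = 1, …, 48, with X_I the indicator of one ascent.
There are 48 indicators.
For each fixed i, the pair (π(i), π(i+1)) is a uniformly random ordered pair of distinct values from {1, …, 49}; by symmetry P[π(i) < π(i+1)] = 1/2.
By linearity: E[X] = 48 · (1/2) = (49 − 1) · (1/2) = 24 ≈ 24.0000.

E[X] = 24 = 24.0000.


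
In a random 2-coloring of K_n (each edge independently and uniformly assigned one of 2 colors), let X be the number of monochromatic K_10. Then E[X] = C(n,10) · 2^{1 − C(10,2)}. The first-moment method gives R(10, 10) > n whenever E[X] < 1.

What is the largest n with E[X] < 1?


We need C(n, 10) · 2^{1 − 45} < 1, i.e. C(n, 10) < 2^{45 − 1} = 17592186044416.
Check values of n near the boundary:
  n = 97: C(97, 10) = 12576469727536; 12576469727536 < 17592186044416? YES
  n = 98: C(98, 10) = 14005614014756; 14005614014756 < 17592186044416? YES
  n = 99: C(99, 10) = 15579278510796; 15579278510796 < 17592186044416? YES
  n = 100: C(100, 10) = 17310309456440; 17310309456440 < 17592186044416? YES
  n = 101: C(101, 10) = 19212541264840; 19212541264840 < 17592186044416? NO
The largest n with C(n, 10) < 17592186044416 is n = 100 (where E[X] = 2163788682055/2199023255552 ≈ 0.984). Hence R(10, 10) > 100, i.e. R(10, 10) ≥ 101.

Largest n = 100; hence R(10, 10) > 100.
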